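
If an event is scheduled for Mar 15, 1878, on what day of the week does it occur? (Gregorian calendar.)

Friday

Doomsday rule: the anchor day for the 1800s is Friday. For year 78: 78÷12 = 6 r 6, and 6÷4 = 1, so 6+6+1 = 13.
Friday + 13 ≡ Thursday — that's 1878's doomsday.
In March the doomsday date is Mar 14.
Mar 15 is 1 day after Mar 14; 1 mod 7 = 1, so Thursday + 1 = Friday.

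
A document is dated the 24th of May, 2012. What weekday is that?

Thursday

Doomsday rule: the anchor day for the 2000s is Tuesday. For year 12: 12÷12 = 1 r 0, and 0÷4 = 0, so 1+0+0 = 1.
Tuesday + 1 ≡ Wednesday — that's 2012's doomsday.
In May the doomsday date is May 9.
May 24 is 15 days after May 9; 15 mod 7 = 1, so Wednesday + 1 = Thursday.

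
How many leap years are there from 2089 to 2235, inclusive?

Multiples of 4 in [2089,2235]: 36.
Of those, multiples of 100: 2 (not leap unless ÷400).
Multiples of 400: 0.
Leap years = 36 − 2 + 0 = 34.

34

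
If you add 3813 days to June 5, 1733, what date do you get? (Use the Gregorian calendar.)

+365 (one year) → Jun 5, 1734 (3448 left).
+365 (one year) → Jun 5, 1735 (3083 left).
+366 (one year; includes Feb 29, 1736) → Jun 5, 1736 (2717 left).
+365 (one year) → Jun 5, 1737 (2352 left).
+365 (one year) → Jun 5, 1738 (1987 left).
+365 (one year) → Jun 5, 1739 (1622 left).
+366 (one year; includes Feb 29, 1740) → Jun 5, 1740 (1256 left).
+365 (one year) → Jun 5, 1741 (891 left).
+365 (one year) → Jun 5, 1742 (526 left).
+365 (one year) → Jun 5, 1743 (161 left).
Jun has 30 days: +26 → Jul 1, 1743 (135 left).
Jul has 31 days: +31 → Aug 1, 1743 (104 left).
Aug has 31 days: +31 → Sep 1, 1743 (73 left).
Sep has 30 days: +30 → Oct 1, 1743 (43 left).
Oct has 31 days: +31 → Nov 1, 1743 (12 left).
+12 → Nov 13, 1743.

November 13, 1743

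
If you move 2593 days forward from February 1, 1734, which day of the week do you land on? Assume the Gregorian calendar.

Feb 1, 1734 is a Monday.
2593 mod 7 = 3, so 2593 days after a Monday is Monday + 3 = Thursday.

Thursday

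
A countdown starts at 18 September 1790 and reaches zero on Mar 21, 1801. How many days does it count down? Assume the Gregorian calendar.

Sep 18, 1790 → Sep 18, 1791: 365 days.
Sep 18, 1791 → Sep 18, 1792: 366 days (Feb 29, 1792 is in that span).
Sep 18, 1792 → Sep 18, 1793: 365 days.
Sep 18, 1793 → Sep 18, 1794: 365 days.
Sep 18, 1794 → Sep 18, 1795: 365 days.
Sep 18, 1795 → Sep 18, 1796: 366 days (Feb 29, 1796 is in that span).
Sep 18, 1796 → Sep 18, 1797: 365 days.
Sep 18, 1797 → Sep 18, 1798: 365 days.
Sep 18, 1798 → Sep 18, 1799: 365 days.
Sep 18, 1799 → Sep 18, 1800: 365 days.
Sep 18, 1800 → Oct 18, 1800: 30 days (September has 30).
Oct 18, 1800 → Nov 18, 1800: 31 days (October has 31).
Nov 18, 1800 → Dec 18, 1800: 30 days (November has 30).
Dec 18, 1800 → Jan 18, 1801: 31 days (December has 31).
Jan 18, 1801 → Feb 18, 1801: 31 days (January has 31).
Feb 18, 1801 → Mar 18, 1801: 28 days (February has 28).
Mar 18, 1801 → Mar 21, 1801: 3 days.
Total: 3836 days.

3836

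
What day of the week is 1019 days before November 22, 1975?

Tuesday

Nov 22, 1975 is a Saturday.
1019 mod 7 = 4, so 1019 days before a Saturday is Saturday − 4 = Tuesday.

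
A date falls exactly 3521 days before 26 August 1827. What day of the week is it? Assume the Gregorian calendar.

Aug 26, 1827 is a Sunday.
3521 mod 7 = 0, so 3521 days before a Sunday is Sunday − 0 = Sunday.

Sunday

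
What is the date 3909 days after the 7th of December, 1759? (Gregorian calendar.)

+366 (one year; includes Feb 29, 1760) → Dec 7, 1760 (3543 left).
+365 (one year) → Dec 7, 1761 (3178 left).
+365 (one year) → Dec 7, 1762 (2813 left).
+365 (one year) → Dec 7, 1763 (2448 left).
+366 (one year; includes Feb 29, 1764) → Dec 7, 1764 (2082 left).
+365 (one year) → Dec 7, 1765 (1717 left).
+365 (one year) → Dec 7, 1766 (1352 left).
+365 (one year) → Dec 7, 1767 (987 left).
+366 (one year; includes Feb 29, 1768) → Dec 7, 1768 (621 left).
+365 (one year) → Dec 7, 1769 (256 left).
Dec has 31 days: +25 → Jan 1, 1770 (231 left).
Jan has 31 days: +31 → Feb 1, 1770 (200 left).
Feb has 28 days: +28 → Mar 1, 1770 (172 left).
Mar has 31 days: +31 → Apr 1, 1770 (141 left).
Apr has 30 days: +30 → May 1, 1770 (111 left).
May has 31 days: +31 → Jun 1, 1770 (80 left).
Jun has 30 days: +30 → Jul 1, 1770 (50 left).
Jul has 31 days: +31 → Aug 1, 1770 (19 left).
+19 → Aug 20, 1770.

August 20, 1770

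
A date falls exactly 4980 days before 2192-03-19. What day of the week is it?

First find the weekday of Mar 19, 2192. Doomsday rule: the anchor day for the 2100s is Sunday. For year 92: 92÷12 = 7 r 8, and 8÷4 = 2, so 7+8+2 = 17.
Sunday + 17 ≡ Wednesday — that's 2192's doomsday.
In March the doomsday date is Mar 14.
Mar 19 is 5 days after Mar 14; 5 mod 7 = 5, so Wednesday + 5 = Monday.
4980 mod 7 = 3, so 4980 days before a Monday is Monday − 3 = Friday.

Friday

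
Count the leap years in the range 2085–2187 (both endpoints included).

Multiples of 4 in [2085,2187]: 25.
Of those, multiples of 100: 1 (not leap unless ÷400).
Multiples of 400: 0.
Leap years = 25 − 1 + 0 = 24.

24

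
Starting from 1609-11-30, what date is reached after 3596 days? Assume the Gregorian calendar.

+365 (one year) → Nov 30, 1610 (3231 left).
+365 (one year) → Nov 30, 1611 (2866 left).
+366 (one year; includes Feb 29, 1612) → Nov 30, 1612 (2500 left).
+365 (one year) → Nov 30, 1613 (2135 left).
+365 (one year) → Nov 30, 1614 (1770 left).
+365 (one year) → Nov 30, 1615 (1405 left).
+366 (one year; includes Feb 29, 1616) → Nov 30, 1616 (1039 left).
+365 (one year) → Nov 30, 1617 (674 left).
+365 (one year) → Nov 30, 1618 (309 left).
Nov has 30 days: +1 → Dec 1, 1618 (308 left).
Dec has 31 days: +31 → Jan 1, 1619 (277 left).
Jan has 31 days: +31 → Feb 1, 1619 (246 left).
Feb has 28 days: +28 → Mar 1, 1619 (218 left).
Mar has 31 days: +31 → Apr 1, 1619 (187 left).
Apr has 30 days: +30 → May 1, 1619 (157 left).
May has 31 days: +31 → Jun 1, 1619 (126 left).
Jun has 30 days: +30 → Jul 1, 1619 (96 left).
Jul has 31 days: +31 → Aug 1, 1619 (65 left).
Aug has 31 days: +31 → Sep 1, 1619 (34 left).
Sep has 30 days: +30 → Oct 1, 1619 (4 left).
+4 → Oct 5, 1619.

October 5, 1619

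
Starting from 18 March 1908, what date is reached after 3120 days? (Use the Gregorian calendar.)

+365 (one year) → Mar 18, 1909 (2755 left).
+365 (one year) → Mar 18, 1910 (2390 left).
+365 (one year) → Mar 18, 1911 (2025 left).
+366 (one year; includes Feb 29, 1912) → Mar 18, 1912 (1659 left).
+365 (one year) → Mar 18, 1913 (1294 left).
+365 (one year) → Mar 18, 1914 (929 left).
+365 (one year) → Mar 18, 1915 (564 left).
+366 (one year; includes Feb 29, 1916) → Mar 18, 1916 (198 left).
Mar has 31 days: +14 → Apr 1, 1916 (184 left).
Apr has 30 days: +30 → May 1, 1916 (154 left).
May has 31 days: +31 → Jun 1, 1916 (123 left).
Jun has 30 days: +30 → Jul 1, 1916 (93 left).
Jul has 31 days: +31 → Aug 1, 1916 (62 left).
Aug has 31 days: +31 → Sep 1, 1916 (31 left).
Sep has 30 days: +30 → Oct 1, 1916 (1 left).
+1 → Oct 2, 1916.

October 2, 1916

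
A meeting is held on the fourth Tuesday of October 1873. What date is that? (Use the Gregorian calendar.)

October 28, 1873

October 1, 1873 is a Wednesday.
The first Tuesday is therefore October 7 (6 days later).
The fourth Tuesday is 7 + 3×7 = October 28.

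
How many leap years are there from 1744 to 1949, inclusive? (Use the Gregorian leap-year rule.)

Multiples of 4 in [1744,1949]: 52.
Of those, multiples of 100: 2 (not leap unless ÷400).
Multiples of 400: 0.
Leap years = 52 − 2 + 0 = 50.

50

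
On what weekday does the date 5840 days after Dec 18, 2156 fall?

First find the weekday of Dec 18, 2156. Doomsday rule: the anchor day for the 2100s is Sunday. For year 56: 56÷12 = 4 r 8, and 8÷4 = 2, so 4+8+2 = 14.
Sunday + 14 ≡ Sunday — that's 2156's doomsday.
In December the doomsday date is Dec 12.
Dec 18 is 6 days after Dec 12; 6 mod 7 = 6, so Sunday + 6 = Saturday.
5840 mod 7 = 2, so 5840 days after a Saturday is Saturday + 2 = Monday.

Monday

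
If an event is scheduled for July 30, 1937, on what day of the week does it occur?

Friday

Doomsday rule: the anchor day for the 1900s is Wednesday. For year 37: 37÷12 = 3 r 1, and 1÷4 = 0, so 3+1+0 = 4.
Wednesday + 4 ≡ Sunday — that's 1937's doomsday.
In July the doomsday date is Jul 11.
Jul 30 is 19 days after Jul 11; 19 mod 7 = 5, so Sunday + 5 = Friday.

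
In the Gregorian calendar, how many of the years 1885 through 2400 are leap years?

125

Multiples of 4 in [1885,2400]: 129.
Of those, multiples of 100: 6 (not leap unless ÷400).
Multiples of 400: 2.
Leap years = 129 − 6 + 2 = 125.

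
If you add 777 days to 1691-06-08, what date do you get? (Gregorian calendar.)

July 24, 1693

+366 (one year; includes Feb 29, 1692) → Jun 8, 1692 (411 left).
+365 (one year) → Jun 8, 1693 (46 left).
Jun has 30 days: +23 → Jul 1, 1693 (23 left).
+23 → Jul 24, 1693.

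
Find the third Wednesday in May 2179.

May 1, 2179 is a Saturday.
The first Wednesday is therefore May 5 (4 days later).
The third Wednesday is 5 + 2×7 = May 19.

May 19, 2179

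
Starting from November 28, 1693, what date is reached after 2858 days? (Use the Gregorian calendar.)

September 26, 1701

+365 (one year) → Nov 28, 1694 (2493 left).
+365 (one year) → Nov 28, 1695 (2128 left).
+366 (one year; includes Feb 29, 1696) → Nov 28, 1696 (1762 left).
+365 (one year) → Nov 28, 1697 (1397 left).
+365 (one year) → Nov 28, 1698 (1032 left).
+365 (one year) → Nov 28, 1699 (667 left).
+365 (one year) → Nov 28, 1700 (302 left).
Nov has 30 days: +3 → Dec 1, 1700 (299 left).
Dec has 31 days: +31 → Jan 1, 1701 (268 left).
Jan has 31 days: +31 → Feb 1, 1701 (237 left).
Feb has 28 days: +28 → Mar 1, 1701 (209 left).
Mar has 31 days: +31 → Apr 1, 1701 (178 left).
Apr has 30 days: +30 → May 1, 1701 (148 left).
May has 31 days: +31 → Jun 1, 1701 (117 left).
Jun has 30 days: +30 → Jul 1, 1701 (87 left).
Jul has 31 days: +31 → Aug 1, 1701 (56 left).
Aug has 31 days: +31 → Sep 1, 1701 (25 left).
+25 → Sep 26, 1701.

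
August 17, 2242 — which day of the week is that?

Doomsday rule: the anchor day for the 2200s is Friday. For year 42: 42÷12 = 3 r 6, and 6÷4 = 1, so 3+6+1 = 10.
Friday + 10 ≡ Monday — that's 2242's doomsday.
In August the doomsday date is Aug 8.
Aug 17 is 9 days after Aug 8; 9 mod 7 = 2, so Monday + 2 = Wednesday.

Wednesday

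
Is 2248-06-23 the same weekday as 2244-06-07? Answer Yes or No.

Yes

From Jun 7, 2244 to Jun 23, 2248 is 1477 days.
1477 mod 7 = 0, so they are the same weekday.
(Jun 7, 2244 is a Friday; Jun 23, 2248 is a Friday.)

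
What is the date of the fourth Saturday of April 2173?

April 1, 2173 is a Thursday.
The first Saturday is therefore April 3 (2 days later).
The fourth Saturday is 3 + 3×7 = April 24.

April 24, 2173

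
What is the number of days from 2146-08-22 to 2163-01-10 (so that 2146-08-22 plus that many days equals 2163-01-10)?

5985

Aug 22, 2146 → Aug 22, 2147: 365 days.
Aug 22, 2147 → Aug 22, 2148: 366 days (Feb 29, 2148 is in that span).
Aug 22, 2148 → Aug 22, 2149: 365 days.
Aug 22, 2149 → Aug 22, 2150: 365 days.
Aug 22, 2150 → Aug 22, 2151: 365 days.
Aug 22, 2151 → Aug 22, 2152: 366 days (Feb 29, 2152 is in that span).
Aug 22, 2152 → Aug 22, 2153: 365 days.
Aug 22, 2153 → Aug 22, 2154: 365 days.
Aug 22, 2154 → Aug 22, 2155: 365 days.
Aug 22, 2155 → Aug 22, 2156: 366 days (Feb 29, 2156 is in that span).
Aug 22, 2156 → Aug 22, 2157: 365 days.
Aug 22, 2157 → Aug 22, 2158: 365 days.
Aug 22, 2158 → Aug 22, 2159: 365 days.
Aug 22, 2159 → Aug 22, 2160: 366 days (Feb 29, 2160 is in that span).
Aug 22, 2160 → Aug 22, 2161: 365 days.
Aug 22, 2161 → Aug 22, 2162: 365 days.
Aug 22, 2162 → Sep 22, 2162: 31 days (August has 31).
Sep 22, 2162 → Oct 22, 2162: 30 days (September has 30).
Oct 22, 2162 → Nov 22, 2162: 31 days (October has 31).
Nov 22, 2162 → Dec 22, 2162: 30 days (November has 30).
Dec 22, 2162 → Jan 10, 2163: 19 days.
Total: 5985 days.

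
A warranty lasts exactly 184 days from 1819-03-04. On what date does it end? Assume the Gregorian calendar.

Mar has 31 days: +28 → Apr 1, 1819 (156 left).
Apr has 30 days: +30 → May 1, 1819 (126 left).
May has 31 days: +31 → Jun 1, 1819 (95 left).
Jun has 30 days: +30 → Jul 1, 1819 (65 left).
Jul has 31 days: +31 → Aug 1, 1819 (34 left).
Aug has 31 days: +31 → Sep 1, 1819 (3 left).
+3 → Sep 4, 1819.

September 4, 1819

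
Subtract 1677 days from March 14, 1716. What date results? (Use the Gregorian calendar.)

August 11, 1711

−366 (one year; includes Feb 29, 1716) → Mar 14, 1715 (1311 left).
−365 (one year) → Mar 14, 1714 (946 left).
−365 (one year) → Mar 14, 1713 (581 left).
−365 (one year) → Mar 14, 1712 (216 left).
−14 → Feb 29, 1712 (end of Feb, 29 days; 202 left).
−29 → Jan 31, 1712 (end of Jan, 31 days; 173 left).
−31 → Dec 31, 1711 (end of Dec, 31 days; 142 left).
−31 → Nov 30, 1711 (end of Nov, 30 days; 111 left).
−30 → Oct 31, 1711 (end of Oct, 31 days; 81 left).
−31 → Sep 30, 1711 (end of Sep, 30 days; 50 left).
−30 → Aug 31, 1711 (end of Aug, 31 days; 20 left).
−20 → Aug 11, 1711.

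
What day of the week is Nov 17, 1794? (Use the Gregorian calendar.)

Monday

Doomsday rule: the anchor day for the 1700s is Sunday. For year 94: 94÷12 = 7 r 10, and 10÷4 = 2, so 7+10+2 = 19.
Sunday + 19 ≡ Friday — that's 1794's doomsday.
In November the doomsday date is Nov 7.
Nov 17 is 10 days after Nov 7; 10 mod 7 = 3, so Friday + 3 = Monday.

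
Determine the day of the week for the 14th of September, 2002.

January 1, 2002 is a Tuesday.
Jan 1, 2002 → Feb 1, 2002: 31 days (January has 31).
Feb 1, 2002 → Mar 1, 2002: 28 days (February has 28).
Mar 1, 2002 → Apr 1, 2002: 31 days (March has 31).
Apr 1, 2002 → May 1, 2002: 30 days (April has 30).
May 1, 2002 → Jun 1, 2002: 31 days (May has 31).
Jun 1, 2002 → Jul 1, 2002: 30 days (June has 30).
Jul 1, 2002 → Aug 1, 2002: 31 days (July has 31).
Aug 1, 2002 → Sep 1, 2002: 31 days (August has 31).
Sep 1, 2002 → Sep 14, 2002: 13 days.
Total: 256 days.
256 mod 7 = 4, so Tuesday + 4 = Saturday.

Saturday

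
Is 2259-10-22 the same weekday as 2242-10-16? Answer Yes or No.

From Oct 16, 2242 to Oct 22, 2259 is 6215 days.
6215 mod 7 = 6, so they are different weekdays.
(Oct 16, 2242 is a Sunday; Oct 22, 2259 is a Saturday.)

No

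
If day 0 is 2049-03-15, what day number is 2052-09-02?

Mar 15, 2049 → Mar 15, 2050: 365 days.
Mar 15, 2050 → Mar 15, 2051: 365 days.
Mar 15, 2051 → Mar 15, 2052: 366 days (Feb 29, 2052 is in that span).
Mar 15, 2052 → Apr 15, 2052: 31 days (March has 31).
Apr 15, 2052 → May 15, 2052: 30 days (April has 30).
May 15, 2052 → Jun 15, 2052: 31 days (May has 31).
Jun 15, 2052 → Jul 15, 2052: 30 days (June has 30).
Jul 15, 2052 → Aug 15, 2052: 31 days (July has 31).
Aug 15, 2052 → Sep 2, 2052: 18 days.
Total: 1267 days.

1267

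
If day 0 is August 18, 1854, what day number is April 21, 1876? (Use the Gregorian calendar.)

Aug 18, 1854 → Aug 18, 1855: 365 days.
Aug 18, 1855 → Aug 18, 1856: 366 days (Feb 29, 1856 is in that span).
Aug 18, 1856 → Aug 18, 1857: 365 days.
Aug 18, 1857 → Aug 18, 1858: 365 days.
Aug 18, 1858 → Aug 18, 1859: 365 days.
Aug 18, 1859 → Aug 18, 1860: 366 days (Feb 29, 1860 is in that span).
Aug 18, 1860 → Aug 18, 1861: 365 days.
Aug 18, 1861 → Aug 18, 1862: 365 days.
Aug 18, 1862 → Aug 18, 1863: 365 days.
Aug 18, 1863 → Aug 18, 1864: 366 days (Feb 29, 1864 is in that span).
Aug 18, 1864 → Aug 18, 1865: 365 days.
Aug 18, 1865 → Aug 18, 1866: 365 days.
Aug 18, 1866 → Aug 18, 1867: 365 days.
Aug 18, 1867 → Aug 18, 1868: 366 days (Feb 29, 1868 is in that span).
Aug 18, 1868 → Aug 18, 1869: 365 days.
Aug 18, 1869 → Aug 18, 1870: 365 days.
Aug 18, 1870 → Aug 18, 1871: 365 days.
Aug 18, 1871 → Aug 18, 1872: 366 days (Feb 29, 1872 is in that span).
Aug 18, 1872 → Aug 18, 1873: 365 days.
Aug 18, 1873 → Aug 18, 1874: 365 days.
Aug 18, 1874 → Aug 18, 1875: 365 days.
Aug 18, 1875 → Sep 18, 1875: 31 days (August has 31).
Sep 18, 1875 → Oct 18, 1875: 30 days (September has 30).
Oct 18, 1875 → Nov 18, 1875: 31 days (October has 31).
Nov 18, 1875 → Dec 18, 1875: 30 days (November has 30).
Dec 18, 1875 → Jan 18, 1876: 31 days (December has 31).
Jan 18, 1876 → Feb 18, 1876: 31 days (January has 31).
Feb 18, 1876 → Mar 18, 1876: 29 days (February has 29).
Mar 18, 1876 → Apr 18, 1876: 31 days (March has 31).
Apr 18, 1876 → Apr 21, 1876: 3 days.
Total: 7917 days.

7917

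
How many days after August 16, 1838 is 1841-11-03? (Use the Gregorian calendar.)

Aug 16, 1838 → Aug 16, 1839: 365 days.
Aug 16, 1839 → Aug 16, 1840: 366 days (Feb 29, 1840 is in that span).
Aug 16, 1840 → Aug 16, 1841: 365 days.
Aug 16, 1841 → Sep 16, 1841: 31 days (August has 31).
Sep 16, 1841 → Oct 16, 1841: 30 days (September has 30).
Oct 16, 1841 → Nov 3, 1841: 18 days.
Total: 1175 days.

1175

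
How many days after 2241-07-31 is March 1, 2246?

1674

Jul 31, 2241 → Jul 31, 2242: 365 days.
Jul 31, 2242 → Jul 31, 2243: 365 days.
Jul 31, 2243 → Jul 31, 2244: 366 days (Feb 29, 2244 is in that span).
Jul 31, 2244 → Jul 31, 2245: 365 days.
Jul 31, 2245 → Aug 31, 2245: 31 days (July has 31).
Aug 31, 2245 → Sep 30, 2245: 30 days (August has 31).
Sep 30, 2245 → Oct 30, 2245: 30 days (September has 30).
Oct 30, 2245 → Nov 30, 2245: 31 days (October has 31).
Nov 30, 2245 → Dec 30, 2245: 30 days (November has 30).
Dec 30, 2245 → Jan 30, 2246: 31 days (December has 31).
Jan 30, 2246 → Feb 28, 2246: 29 days (January has 31).
Feb 28, 2246 → Mar 1, 2246: 1 days.
Total: 1674 days.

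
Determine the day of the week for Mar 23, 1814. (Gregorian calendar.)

Doomsday rule: the anchor day for the 1800s is Friday. For year 14: 14÷12 = 1 r 2, and 2÷4 = 0, so 1+2+0 = 3.
Friday + 3 ≡ Monday — that's 1814's doomsday.
In March the doomsday date is Mar 14.
Mar 23 is 9 days after Mar 14; 9 mod 7 = 2, so Monday + 2 = Wednesday.

Wednesday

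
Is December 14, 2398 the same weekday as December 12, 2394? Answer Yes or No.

Yes

From Dec 12, 2394 to Dec 14, 2398 is 1463 days.
1463 mod 7 = 0, so they are the same weekday.
(Dec 12, 2394 is a Monday; Dec 14, 2398 is a Monday.)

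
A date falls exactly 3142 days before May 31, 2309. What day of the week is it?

First find the weekday of May 31, 2309. Doomsday rule: the anchor day for the 2300s is Wednesday. For year 09: 9÷12 = 0 r 9, and 9÷4 = 2, so 0+9+2 = 11.
Wednesday + 11 ≡ Sunday — that's 2309's doomsday.
In May the doomsday date is May 9.
May 31 is 22 days after May 9; 22 mod 7 = 1, so Sunday + 1 = Monday.
3142 mod 7 = 6, so 3142 days before a Monday is Monday − 6 = Tuesday.

Tuesday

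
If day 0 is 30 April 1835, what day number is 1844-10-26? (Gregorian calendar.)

Apr 30, 1835 → Apr 30, 1836: 366 days (Feb 29, 1836 is in that span).
Apr 30, 1836 → Apr 30, 1837: 365 days.
Apr 30, 1837 → Apr 30, 1838: 365 days.
Apr 30, 1838 → Apr 30, 1839: 365 days.
Apr 30, 1839 → Apr 30, 1840: 366 days (Feb 29, 1840 is in that span).
Apr 30, 1840 → Apr 30, 1841: 365 days.
Apr 30, 1841 → Apr 30, 1842: 365 days.
Apr 30, 1842 → Apr 30, 1843: 365 days.
Apr 30, 1843 → Apr 30, 1844: 366 days (Feb 29, 1844 is in that span).
Apr 30, 1844 → May 30, 1844: 30 days (April has 30).
May 30, 1844 → Jun 30, 1844: 31 days (May has 31).
Jun 30, 1844 → Jul 30, 1844: 30 days (June has 30).
Jul 30, 1844 → Aug 30, 1844: 31 days (July has 31).
Aug 30, 1844 → Sep 30, 1844: 31 days (August has 31).
Sep 30, 1844 → Oct 26, 1844: 26 days.
Total: 3467 days.

3467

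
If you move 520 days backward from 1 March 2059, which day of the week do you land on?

Thursday

First find the weekday of Mar 1, 2059. Doomsday rule: the anchor day for the 2000s is Tuesday. For year 59: 59÷12 = 4 r 11, and 11÷4 = 2, so 4+11+2 = 17.
Tuesday + 17 ≡ Friday — that's 2059's doomsday.
In March the doomsday date is Mar 14.
Mar 1 is 13 days before Mar 14; 13 mod 7 = 6, so Friday − 6 = Saturday.
520 mod 7 = 2, so 520 days before a Saturday is Saturday − 2 = Thursday.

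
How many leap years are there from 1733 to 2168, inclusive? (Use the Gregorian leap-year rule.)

Multiples of 4 in [1733,2168]: 109.
Of those, multiples of 100: 4 (not leap unless ÷400).
Multiples of 400: 1.
Leap years = 109 − 4 + 1 = 106.

106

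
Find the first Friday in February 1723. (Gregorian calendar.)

February 1, 1723 is a Monday.
The first Friday is therefore February 5 (4 days later).

February 5, 1723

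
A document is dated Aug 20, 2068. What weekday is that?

Doomsday rule: the anchor day for the 2000s is Tuesday. For year 68: 68÷12 = 5 r 8, and 8÷4 = 2, so 5+8+2 = 15.
Tuesday + 15 ≡ Wednesday — that's 2068's doomsday.
In August the doomsday date is Aug 8.
Aug 20 is 12 days after Aug 8; 12 mod 7 = 5, so Wednesday + 5 = Monday.

Monday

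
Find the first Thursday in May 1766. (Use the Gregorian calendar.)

May 1, 1766

May 1, 1766 is a Thursday.
The first Thursday is therefore May 1 (same day).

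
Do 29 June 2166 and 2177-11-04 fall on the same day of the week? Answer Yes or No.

From Jun 29, 2166 to Nov 4, 2177 is 4146 days.
4146 mod 7 = 2, so they are different weekdays.
(Jun 29, 2166 is a Sunday; Nov 4, 2177 is a Tuesday.)

No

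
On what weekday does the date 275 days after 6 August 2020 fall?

Aug 6, 2020 is a Thursday.
275 mod 7 = 2, so 275 days after a Thursday is Thursday + 2 = Saturday.

Saturday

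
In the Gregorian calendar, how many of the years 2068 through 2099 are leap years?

8

Multiples of 4 in [2068,2099]: 8.
Of those, multiples of 100: 0 (not leap unless ÷400).
Multiples of 400: 0.
Leap years = 8 − 0 + 0 = 8.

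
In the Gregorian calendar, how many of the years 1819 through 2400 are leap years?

Multiples of 4 in [1819,2400]: 146.
Of those, multiples of 100: 6 (not leap unless ÷400).
Multiples of 400: 2.
Leap years = 146 − 6 + 2 = 142.

142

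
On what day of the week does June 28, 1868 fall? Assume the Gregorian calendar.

Doomsday rule: the anchor day for the 1800s is Friday. For year 68: 68÷12 = 5 r 8, and 8÷4 = 2, so 5+8+2 = 15.
Friday + 15 ≡ Saturday — that's 1868's doomsday.
In June the doomsday date is Jun 6.
Jun 28 is 22 days after Jun 6; 22 mod 7 = 1, so Saturday + 1 = Sunday.

Sunday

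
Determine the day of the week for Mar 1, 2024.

Doomsday rule: the anchor day for the 2000s is Tuesday. For year 24: 24÷12 = 2 r 0, and 0÷4 = 0, so 2+0+0 = 2.
Tuesday + 2 ≡ Thursday — that's 2024's doomsday.
In March the doomsday date is Mar 14.
Mar 1 is 13 days before Mar 14; 13 mod 7 = 6, so Thursday − 6 = Friday.

Friday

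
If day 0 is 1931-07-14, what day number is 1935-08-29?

Jul 14, 1931 → Jul 14, 1932: 366 days (Feb 29, 1932 is in that span).
Jul 14, 1932 → Jul 14, 1933: 365 days.
Jul 14, 1933 → Jul 14, 1934: 365 days.
Jul 14, 1934 → Jul 14, 1935: 365 days.
Jul 14, 1935 → Aug 14, 1935: 31 days (July has 31).
Aug 14, 1935 → Aug 29, 1935: 15 days.
Total: 1507 days.

1507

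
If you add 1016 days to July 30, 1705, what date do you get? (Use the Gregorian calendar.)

+365 (one year) → Jul 30, 1706 (651 left).
+365 (one year) → Jul 30, 1707 (286 left).
Jul has 31 days: +2 → Aug 1, 1707 (284 left).
Aug has 31 days: +31 → Sep 1, 1707 (253 left).
Sep has 30 days: +30 → Oct 1, 1707 (223 left).
Oct has 31 days: +31 → Nov 1, 1707 (192 left).
Nov has 30 days: +30 → Dec 1, 1707 (162 left).
Dec has 31 days: +31 → Jan 1, 1708 (131 left).
Jan has 31 days: +31 → Feb 1, 1708 (100 left).
Feb has 29 days: +29 → Mar 1, 1708 (71 left).
Mar has 31 days: +31 → Apr 1, 1708 (40 left).
Apr has 30 days: +30 → May 1, 1708 (10 left).
+10 → May 11, 1708.

May 11, 1708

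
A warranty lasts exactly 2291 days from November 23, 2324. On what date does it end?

+365 (one year) → Nov 23, 2325 (1926 left).
+365 (one year) → Nov 23, 2326 (1561 left).
+365 (one year) → Nov 23, 2327 (1196 left).
+366 (one year; includes Feb 29, 2328) → Nov 23, 2328 (830 left).
+365 (one year) → Nov 23, 2329 (465 left).
+365 (one year) → Nov 23, 2330 (100 left).
Nov has 30 days: +8 → Dec 1, 2330 (92 left).
Dec has 31 days: +31 → Jan 1, 2331 (61 left).
Jan has 31 days: +31 → Feb 1, 2331 (30 left).
Feb has 28 days: +28 → Mar 1, 2331 (2 left).
+2 → Mar 3, 2331.

March 3, 2331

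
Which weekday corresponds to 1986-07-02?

Wednesday

January 1, 1986 is a Wednesday.
Jan 1, 1986 → Feb 1, 1986: 31 days (January has 31).
Feb 1, 1986 → Mar 1, 1986: 28 days (February has 28).
Mar 1, 1986 → Apr 1, 1986: 31 days (March has 31).
Apr 1, 1986 → May 1, 1986: 30 days (April has 30).
May 1, 1986 → Jun 1, 1986: 31 days (May has 31).
Jun 1, 1986 → Jul 1, 1986: 30 days (June has 30).
Jul 1, 1986 → Jul 2, 1986: 1 days.
Total: 182 days.
182 mod 7 = 0, so Wednesday + 0 = Wednesday.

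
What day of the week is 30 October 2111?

January 1, 2111 is a Thursday.
Jan 1, 2111 → Feb 1, 2111: 31 days (January has 31).
Feb 1, 2111 → Mar 1, 2111: 28 days (February has 28).
Mar 1, 2111 → Apr 1, 2111: 31 days (March has 31).
Apr 1, 2111 → May 1, 2111: 30 days (April has 30).
May 1, 2111 → Jun 1, 2111: 31 days (May has 31).
Jun 1, 2111 → Jul 1, 2111: 30 days (June has 30).
Jul 1, 2111 → Aug 1, 2111: 31 days (July has 31).
Aug 1, 2111 → Sep 1, 2111: 31 days (August has 31).
Sep 1, 2111 → Oct 1, 2111: 30 days (September has 30).
Oct 1, 2111 → Oct 30, 2111: 29 days.
Total: 302 days.
302 mod 7 = 1, so Thursday + 1 = Friday.

Friday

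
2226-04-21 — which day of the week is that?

Doomsday rule: the anchor day for the 2200s is Friday. For year 26: 26÷12 = 2 r 2, and 2÷4 = 0, so 2+2+0 = 4.
Friday + 4 ≡ Tuesday — that's 2226's doomsday.
In April the doomsday date is Apr 4.
Apr 21 is 17 days after Apr 4; 17 mod 7 = 3, so Tuesday + 3 = Friday.

Friday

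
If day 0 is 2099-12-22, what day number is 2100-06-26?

Dec 22, 2099 → Jan 22, 2100: 31 days (December has 31).
Jan 22, 2100 → Feb 22, 2100: 31 days (January has 31).
Feb 22, 2100 → Mar 22, 2100: 28 days (February has 28).
Mar 22, 2100 → Apr 22, 2100: 31 days (March has 31).
Apr 22, 2100 → May 22, 2100: 30 days (April has 30).
May 22, 2100 → Jun 22, 2100: 31 days (May has 31).
Jun 22, 2100 → Jun 26, 2100: 4 days.
Total: 186 days.

186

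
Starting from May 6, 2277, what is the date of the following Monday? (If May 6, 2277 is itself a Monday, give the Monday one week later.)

May 6, 2277 is a Sunday.
From Sunday to the next Monday is 1 day.
May 6, 2277 + 1 = May 7, 2277.

May 7, 2277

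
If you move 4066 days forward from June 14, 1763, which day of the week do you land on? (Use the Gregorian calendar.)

Jun 14, 1763 is a Tuesday.
4066 mod 7 = 6, so 4066 days after a Tuesday is Tuesday + 6 = Monday.

Monday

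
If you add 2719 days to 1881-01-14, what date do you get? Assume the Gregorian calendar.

+365 (one year) → Jan 14, 1882 (2354 left).
+365 (one year) → Jan 14, 1883 (1989 left).
+365 (one year) → Jan 14, 1884 (1624 left).
+366 (one year; includes Feb 29, 1884) → Jan 14, 1885 (1258 left).
+365 (one year) → Jan 14, 1886 (893 left).
+365 (one year) → Jan 14, 1887 (528 left).
+365 (one year) → Jan 14, 1888 (163 left).
Jan has 31 days: +18 → Feb 1, 1888 (145 left).
Feb has 29 days: +29 → Mar 1, 1888 (116 left).
Mar has 31 days: +31 → Apr 1, 1888 (85 left).
Apr has 30 days: +30 → May 1, 1888 (55 left).
May has 31 days: +31 → Jun 1, 1888 (24 left).
+24 → Jun 25, 1888.

June 25, 1888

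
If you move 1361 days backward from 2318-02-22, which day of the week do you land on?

First find the weekday of Feb 22, 2318. Doomsday rule: the anchor day for the 2300s is Wednesday. For year 18: 18÷12 = 1 r 6, and 6÷4 = 1, so 1+6+1 = 8.
Wednesday + 8 ≡ Thursday — that's 2318's doomsday.
In February the doomsday date is Feb 28 (2318 is not a leap year).
Feb 22 is 6 days before Feb 28; 6 mod 7 = 6, so Thursday − 6 = Friday.
1361 mod 7 = 3, so 1361 days before a Friday is Friday − 3 = Tuesday.

Tuesday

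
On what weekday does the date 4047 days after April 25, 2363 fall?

Friday

First find the weekday of Apr 25, 2363. Doomsday rule: the anchor day for the 2300s is Wednesday. For year 63: 63÷12 = 5 r 3, and 3÷4 = 0, so 5+3+0 = 8.
Wednesday + 8 ≡ Thursday — that's 2363's doomsday.
In April the doomsday date is Apr 4.
Apr 25 is 21 days after Apr 4; 21 mod 7 = 0, so Thursday + 0 = Thursday.
4047 mod 7 = 1, so 4047 days after a Thursday is Thursday + 1 = Friday.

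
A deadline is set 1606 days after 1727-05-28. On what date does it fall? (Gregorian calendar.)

+366 (one year; includes Feb 29, 1728) → May 28, 1728 (1240 left).
+365 (one year) → May 28, 1729 (875 left).
+365 (one year) → May 28, 1730 (510 left).
+365 (one year) → May 28, 1731 (145 left).
May has 31 days: +4 → Jun 1, 1731 (141 left).
Jun has 30 days: +30 → Jul 1, 1731 (111 left).
Jul has 31 days: +31 → Aug 1, 1731 (80 left).
Aug has 31 days: +31 → Sep 1, 1731 (49 left).
Sep has 30 days: +30 → Oct 1, 1731 (19 left).
+19 → Oct 20, 1731.

October 20, 1731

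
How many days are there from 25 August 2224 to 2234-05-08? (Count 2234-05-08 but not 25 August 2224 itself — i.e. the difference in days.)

Aug 25, 2224 → Aug 25, 2225: 365 days.
Aug 25, 2225 → Aug 25, 2226: 365 days.
Aug 25, 2226 → Aug 25, 2227: 365 days.
Aug 25, 2227 → Aug 25, 2228: 366 days (Feb 29, 2228 is in that span).
Aug 25, 2228 → Aug 25, 2229: 365 days.
Aug 25, 2229 → Aug 25, 2230: 365 days.
Aug 25, 2230 → Aug 25, 2231: 365 days.
Aug 25, 2231 → Aug 25, 2232: 366 days (Feb 29, 2232 is in that span).
Aug 25, 2232 → Aug 25, 2233: 365 days.
Aug 25, 2233 → Sep 25, 2233: 31 days (August has 31).
Sep 25, 2233 → Oct 25, 2233: 30 days (September has 30).
Oct 25, 2233 → Nov 25, 2233: 31 days (October has 31).
Nov 25, 2233 → Dec 25, 2233: 30 days (November has 30).
Dec 25, 2233 → Jan 25, 2234: 31 days (December has 31).
Jan 25, 2234 → Feb 25, 2234: 31 days (January has 31).
Feb 25, 2234 → Mar 25, 2234: 28 days (February has 28).
Mar 25, 2234 → Apr 25, 2234: 31 days (March has 31).
Apr 25, 2234 → May 8, 2234: 13 days.
Total: 3543 days.

3543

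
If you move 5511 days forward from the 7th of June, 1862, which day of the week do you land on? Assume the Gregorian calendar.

First find the weekday of Jun 7, 1862. Doomsday rule: the anchor day for the 1800s is Friday. For year 62: 62÷12 = 5 r 2, and 2÷4 = 0, so 5+2+0 = 7.
Friday + 7 ≡ Friday — that's 1862's doomsday.
In June the doomsday date is Jun 6.
Jun 7 is 1 day after Jun 6; 1 mod 7 = 1, so Friday + 1 = Saturday.
5511 mod 7 = 2, so 5511 days after a Saturday is Saturday + 2 = Monday.

Monday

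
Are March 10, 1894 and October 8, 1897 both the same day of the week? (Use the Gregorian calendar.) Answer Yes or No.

From Mar 10, 1894 to Oct 8, 1897 is 1308 days.
1308 mod 7 = 6, so they are different weekdays.
(Mar 10, 1894 is a Saturday; Oct 8, 1897 is a Friday.)

No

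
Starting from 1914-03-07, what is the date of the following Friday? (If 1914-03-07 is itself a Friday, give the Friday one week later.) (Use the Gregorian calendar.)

Mar 7, 1914 is a Saturday.
From Saturday to the next Friday is 6 days.
Mar 7, 1914 + 6 = Mar 13, 1914.

March 13, 1914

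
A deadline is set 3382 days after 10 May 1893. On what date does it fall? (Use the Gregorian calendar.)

+365 (one year) → May 10, 1894 (3017 left).
+365 (one year) → May 10, 1895 (2652 left).
+366 (one year; includes Feb 29, 1896) → May 10, 1896 (2286 left).
+365 (one year) → May 10, 1897 (1921 left).
+365 (one year) → May 10, 1898 (1556 left).
+365 (one year) → May 10, 1899 (1191 left).
+365 (one year) → May 10, 1900 (826 left).
+365 (one year) → May 10, 1901 (461 left).
+365 (one year) → May 10, 1902 (96 left).
May has 31 days: +22 → Jun 1, 1902 (74 left).
Jun has 30 days: +30 → Jul 1, 1902 (44 left).
Jul has 31 days: +31 → Aug 1, 1902 (13 left).
+13 → Aug 14, 1902.

August 14, 1902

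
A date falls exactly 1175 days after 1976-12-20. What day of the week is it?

First find the weekday of Dec 20, 1976. Doomsday rule: the anchor day for the 1900s is Wednesday. For year 76: 76÷12 = 6 r 4, and 4÷4 = 1, so 6+4+1 = 11.
Wednesday + 11 ≡ Sunday — that's 1976's doomsday.
In December the doomsday date is Dec 12.
Dec 20 is 8 days after Dec 12; 8 mod 7 = 1, so Sunday + 1 = Monday.
1175 mod 7 = 6, so 1175 days after a Monday is Monday + 6 = Sunday.

Sunday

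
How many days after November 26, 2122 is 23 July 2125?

Nov 26, 2122 → Nov 26, 2123: 365 days.
Nov 26, 2123 → Nov 26, 2124: 366 days (Feb 29, 2124 is in that span).
Nov 26, 2124 → Dec 26, 2124: 30 days (November has 30).
Dec 26, 2124 → Jan 26, 2125: 31 days (December has 31).
Jan 26, 2125 → Feb 26, 2125: 31 days (January has 31).
Feb 26, 2125 → Mar 26, 2125: 28 days (February has 28).
Mar 26, 2125 → Apr 26, 2125: 31 days (March has 31).
Apr 26, 2125 → May 26, 2125: 30 days (April has 30).
May 26, 2125 → Jun 26, 2125: 31 days (May has 31).
Jun 26, 2125 → Jul 23, 2125: 27 days.
Total: 970 days.

970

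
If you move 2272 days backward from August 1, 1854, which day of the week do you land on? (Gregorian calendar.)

First find the weekday of Aug 1, 1854. Doomsday rule: the anchor day for the 1800s is Friday. For year 54: 54÷12 = 4 r 6, and 6÷4 = 1, so 4+6+1 = 11.
Friday + 11 ≡ Tuesday — that's 1854's doomsday.
In August the doomsday date is Aug 8.
Aug 1 is 7 days before Aug 8; 7 mod 7 = 0, so Tuesday − 0 = Tuesday.
2272 mod 7 = 4, so 2272 days before a Tuesday is Tuesday − 4 = Friday.

Friday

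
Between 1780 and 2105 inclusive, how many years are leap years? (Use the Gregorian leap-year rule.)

Multiples of 4 in [1780,2105]: 82.
Of those, multiples of 100: 4 (not leap unless ÷400).
Multiples of 400: 1.
Leap years = 82 − 4 + 1 = 79.

79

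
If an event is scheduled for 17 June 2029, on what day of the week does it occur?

Doomsday rule: the anchor day for the 2000s is Tuesday. For year 29: 29÷12 = 2 r 5, and 5÷4 = 1, so 2+5+1 = 8.
Tuesday + 8 ≡ Wednesday — that's 2029's doomsday.
In June the doomsday date is Jun 6.
Jun 17 is 11 days after Jun 6; 11 mod 7 = 4, so Wednesday + 4 = Sunday.

Sunday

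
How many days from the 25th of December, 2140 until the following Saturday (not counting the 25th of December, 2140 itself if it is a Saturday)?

6

Dec 25, 2140 is a Sunday.
From Sunday to the next Saturday is 6 days.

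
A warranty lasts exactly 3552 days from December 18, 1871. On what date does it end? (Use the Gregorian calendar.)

+366 (one year; includes Feb 29, 1872) → Dec 18, 1872 (3186 left).
+365 (one year) → Dec 18, 1873 (2821 left).
+365 (one year) → Dec 18, 1874 (2456 left).
+365 (one year) → Dec 18, 1875 (2091 left).
+366 (one year; includes Feb 29, 1876) → Dec 18, 1876 (1725 left).
+365 (one year) → Dec 18, 1877 (1360 left).
+365 (one year) → Dec 18, 1878 (995 left).
+365 (one year) → Dec 18, 1879 (630 left).
+366 (one year; includes Feb 29, 1880) → Dec 18, 1880 (264 left).
Dec has 31 days: +14 → Jan 1, 1881 (250 left).
Jan has 31 days: +31 → Feb 1, 1881 (219 left).
Feb has 28 days: +28 → Mar 1, 1881 (191 left).
Mar has 31 days: +31 → Apr 1, 1881 (160 left).
Apr has 30 days: +30 → May 1, 1881 (130 left).
May has 31 days: +31 → Jun 1, 1881 (99 left).
Jun has 30 days: +30 → Jul 1, 1881 (69 left).
Jul has 31 days: +31 → Aug 1, 1881 (38 left).
Aug has 31 days: +31 → Sep 1, 1881 (7 left).
+7 → Sep 8, 1881.

September 8, 1881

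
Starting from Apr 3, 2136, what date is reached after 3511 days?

+365 (one year) → Apr 3, 2137 (3146 left).
+365 (one year) → Apr 3, 2138 (2781 left).
+365 (one year) → Apr 3, 2139 (2416 left).
+366 (one year; includes Feb 29, 2140) → Apr 3, 2140 (2050 left).
+365 (one year) → Apr 3, 2141 (1685 left).
+365 (one year) → Apr 3, 2142 (1320 left).
+365 (one year) → Apr 3, 2143 (955 left).
+366 (one year; includes Feb 29, 2144) → Apr 3, 2144 (589 left).
+365 (one year) → Apr 3, 2145 (224 left).
Apr has 30 days: +28 → May 1, 2145 (196 left).
May has 31 days: +31 → Jun 1, 2145 (165 left).
Jun has 30 days: +30 → Jul 1, 2145 (135 left).
Jul has 31 days: +31 → Aug 1, 2145 (104 left).
Aug has 31 days: +31 → Sep 1, 2145 (73 left).
Sep has 30 days: +30 → Oct 1, 2145 (43 left).
Oct has 31 days: +31 → Nov 1, 2145 (12 left).
+12 → Nov 13, 2145.

November 13, 2145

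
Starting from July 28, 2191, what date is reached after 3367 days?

+366 (one year; includes Feb 29, 2192) → Jul 28, 2192 (3001 left).
+365 (one year) → Jul 28, 2193 (2636 left).
+365 (one year) → Jul 28, 2194 (2271 left).
+365 (one year) → Jul 28, 2195 (1906 left).
+366 (one year; includes Feb 29, 2196) → Jul 28, 2196 (1540 left).
+365 (one year) → Jul 28, 2197 (1175 left).
+365 (one year) → Jul 28, 2198 (810 left).
+365 (one year) → Jul 28, 2199 (445 left).
+365 (one year) → Jul 28, 2200 (80 left).
Jul has 31 days: +4 → Aug 1, 2200 (76 left).
Aug has 31 days: +31 → Sep 1, 2200 (45 left).
Sep has 30 days: +30 → Oct 1, 2200 (15 left).
+15 → Oct 16, 2200.

October 16, 2200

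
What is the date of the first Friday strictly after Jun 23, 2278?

Jun 23, 2278 is a Sunday.
From Sunday to the next Friday is 5 days.
Jun 23, 2278 + 5 = Jun 28, 2278.

June 28, 2278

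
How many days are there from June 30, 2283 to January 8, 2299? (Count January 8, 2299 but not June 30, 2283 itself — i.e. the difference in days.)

Jun 30, 2283 → Jun 30, 2284: 366 days (Feb 29, 2284 is in that span).
Jun 30, 2284 → Jun 30, 2285: 365 days.
Jun 30, 2285 → Jun 30, 2286: 365 days.
Jun 30, 2286 → Jun 30, 2287: 365 days.
Jun 30, 2287 → Jun 30, 2288: 366 days (Feb 29, 2288 is in that span).
Jun 30, 2288 → Jun 30, 2289: 365 days.
Jun 30, 2289 → Jun 30, 2290: 365 days.
Jun 30, 2290 → Jun 30, 2291: 365 days.
Jun 30, 2291 → Jun 30, 2292: 366 days (Feb 29, 2292 is in that span).
Jun 30, 2292 → Jun 30, 2293: 365 days.
Jun 30, 2293 → Jun 30, 2294: 365 days.
Jun 30, 2294 → Jun 30, 2295: 365 days.
Jun 30, 2295 → Jun 30, 2296: 366 days (Feb 29, 2296 is in that span).
Jun 30, 2296 → Jun 30, 2297: 365 days.
Jun 30, 2297 → Jun 30, 2298: 365 days.
Jun 30, 2298 → Jul 30, 2298: 30 days (June has 30).
Jul 30, 2298 → Aug 30, 2298: 31 days (July has 31).
Aug 30, 2298 → Sep 30, 2298: 31 days (August has 31).
Sep 30, 2298 → Oct 30, 2298: 30 days (September has 30).
Oct 30, 2298 → Nov 30, 2298: 31 days (October has 31).
Nov 30, 2298 → Dec 30, 2298: 30 days (November has 30).
Dec 30, 2298 → Jan 8, 2299: 9 days.
Total: 5671 days.

5671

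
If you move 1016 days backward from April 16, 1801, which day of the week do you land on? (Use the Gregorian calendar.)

Wednesday

First find the weekday of Apr 16, 1801. Doomsday rule: the anchor day for the 1800s is Friday. For year 01: 1÷12 = 0 r 1, and 1÷4 = 0, so 0+1+0 = 1.
Friday + 1 ≡ Saturday — that's 1801's doomsday.
In April the doomsday date is Apr 4.
Apr 16 is 12 days after Apr 4; 12 mod 7 = 5, so Saturday + 5 = Thursday.
1016 mod 7 = 1, so 1016 days before a Thursday is Thursday − 1 = Wednesday.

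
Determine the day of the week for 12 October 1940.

January 1, 1940 is a Monday.
Jan 1, 1940 → Feb 1, 1940: 31 days (January has 31).
Feb 1, 1940 → Mar 1, 1940: 29 days (February has 29).
Mar 1, 1940 → Apr 1, 1940: 31 days (March has 31).
Apr 1, 1940 → May 1, 1940: 30 days (April has 30).
May 1, 1940 → Jun 1, 1940: 31 days (May has 31).
Jun 1, 1940 → Jul 1, 1940: 30 days (June has 30).
Jul 1, 1940 → Aug 1, 1940: 31 days (July has 31).
Aug 1, 1940 → Sep 1, 1940: 31 days (August has 31).
Sep 1, 1940 → Oct 1, 1940: 30 days (September has 30).
Oct 1, 1940 → Oct 12, 1940: 11 days.
Total: 285 days.
285 mod 7 = 5, so Monday + 5 = Saturday.

Saturday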